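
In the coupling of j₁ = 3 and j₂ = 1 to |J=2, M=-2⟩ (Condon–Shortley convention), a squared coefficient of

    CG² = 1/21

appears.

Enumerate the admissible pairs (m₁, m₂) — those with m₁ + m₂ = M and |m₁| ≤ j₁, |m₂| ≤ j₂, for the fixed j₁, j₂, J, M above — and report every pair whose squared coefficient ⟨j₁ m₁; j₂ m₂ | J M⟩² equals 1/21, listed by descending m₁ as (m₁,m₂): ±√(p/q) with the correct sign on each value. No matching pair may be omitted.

Admissible pairs with m₁+m₂ = M = -2: (-3,1), (-2,0), (-1,-1)
  (m₁,m₂)=(-1,-1): CG² = 1/21, CG = +√(1/21)   ← matches the target
  (m₁,m₂)=(-2,0): CG² = 5/21, CG = −√(5/21)
  (m₁,m₂)=(-3,1): CG² = 5/7, CG = +√(5/7)
Pairs with CG² = 1/21: (-1,-1): +√(1/21)

(-1,-1): +√(1/21)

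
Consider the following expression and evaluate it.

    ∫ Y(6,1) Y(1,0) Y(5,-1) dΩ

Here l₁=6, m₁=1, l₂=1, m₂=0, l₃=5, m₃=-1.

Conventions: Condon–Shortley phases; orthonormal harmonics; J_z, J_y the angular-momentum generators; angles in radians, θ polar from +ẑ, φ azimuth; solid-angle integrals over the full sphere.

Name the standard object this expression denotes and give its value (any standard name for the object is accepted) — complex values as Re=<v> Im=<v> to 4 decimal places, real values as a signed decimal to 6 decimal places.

This is a Gaunt coefficient — the integral of a triple product of spherical harmonics over the sphere.
m-sum 0 ✓  L=12 even ✓  5≤5≤7 ✓
Π(2lᵢ+1) = 13×3×11 = 429
triangle coeff Δ(6,1,5) = 1/858
Σ_t [1,1]: t=1:−1/14400 = -1/14400
(3j)²=6/143 [(6 1 5; 0 0 0)], sign=+1
Σ_t [1,1]: t=1:−1/17280 = -1/17280
(3j)²=35/858 [(6 1 5; 1 0 -1)], sign=-1
⇒ 4πI² = 105/143
I = (-1)√(105/143/(4π)) = -0.24172507

Gaunt coefficient, -0.241725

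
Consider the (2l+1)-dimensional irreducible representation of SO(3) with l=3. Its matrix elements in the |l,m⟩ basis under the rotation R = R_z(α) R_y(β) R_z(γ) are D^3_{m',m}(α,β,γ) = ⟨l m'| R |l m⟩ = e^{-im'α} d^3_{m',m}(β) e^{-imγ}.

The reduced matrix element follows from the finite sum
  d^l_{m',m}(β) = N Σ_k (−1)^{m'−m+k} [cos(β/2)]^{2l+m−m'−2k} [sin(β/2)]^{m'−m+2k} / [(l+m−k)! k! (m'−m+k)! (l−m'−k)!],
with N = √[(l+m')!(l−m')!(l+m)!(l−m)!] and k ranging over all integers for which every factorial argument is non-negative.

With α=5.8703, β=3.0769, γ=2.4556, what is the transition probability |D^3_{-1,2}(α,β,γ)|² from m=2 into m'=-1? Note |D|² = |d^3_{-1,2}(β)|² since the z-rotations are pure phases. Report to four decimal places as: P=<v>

D^3_{-1,2}(5.8703,3.0769,2.4556) = e^{-i·-1·5.8703}·d^3_{-1,2}(3.0769)·e^{-i·2·2.4556}. Compute d first:
c=cos(3.076900/2)=0.032341, s=sin(3.076900/2)=0.999477; N=√[2·24·120·1]=75.894664
The bounds max(0,m−m')=3 and min(l+m,l−m')=4 give 2 terms
  k=3: (−1)^0·75.8947/(12)·0.0323^3·0.9995^3 = +0.000214
  k=4: (−1)^1·75.8947/(24)·0.0323^1·0.9995^5 = -0.102003
d^3_{-1,2}(3.0769) = +0.000214 -0.102003 = -0.101789
|D^3_{-1,2}|² = |d^3_{-1,2}(β)|² = (-0.101789)² = 0.010361 (the z-rotation phases have unit modulus)

P=0.0104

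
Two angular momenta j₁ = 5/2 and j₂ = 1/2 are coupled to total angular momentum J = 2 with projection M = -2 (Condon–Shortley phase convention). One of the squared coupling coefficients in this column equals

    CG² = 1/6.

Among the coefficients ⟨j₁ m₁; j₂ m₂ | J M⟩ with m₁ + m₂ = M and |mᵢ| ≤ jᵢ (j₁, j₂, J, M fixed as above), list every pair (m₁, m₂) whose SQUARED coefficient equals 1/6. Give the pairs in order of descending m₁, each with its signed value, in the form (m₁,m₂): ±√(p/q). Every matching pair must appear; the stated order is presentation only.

Admissible pairs with m₁+m₂ = M = -2: (-5/2,1/2), (-3/2,-1/2)
  (m₁,m₂)=(-3/2,-1/2): CG² = 1/6, CG = +√(1/6)   ← matches the target
  (m₁,m₂)=(-5/2,1/2): CG² = 5/6, CG = −√(5/6)
Pairs with CG² = 1/6: (-3/2,-1/2): +√(1/6)

(-3/2,-1/2): +√(1/6)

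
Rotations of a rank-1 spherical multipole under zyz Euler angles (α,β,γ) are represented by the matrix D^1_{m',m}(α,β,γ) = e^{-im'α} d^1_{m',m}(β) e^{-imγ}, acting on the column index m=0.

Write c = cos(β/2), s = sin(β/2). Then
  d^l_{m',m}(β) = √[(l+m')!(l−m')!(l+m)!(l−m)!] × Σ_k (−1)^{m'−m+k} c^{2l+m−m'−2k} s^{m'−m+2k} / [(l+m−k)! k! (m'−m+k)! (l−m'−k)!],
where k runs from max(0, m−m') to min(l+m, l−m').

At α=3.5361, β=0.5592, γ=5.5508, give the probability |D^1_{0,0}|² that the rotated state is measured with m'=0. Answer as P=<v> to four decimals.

D^1_{0,0}(3.5361,0.5592,5.5508) = e^{-i·0·3.5361}·d^1_{0,0}(0.5592)·e^{-i·0·5.5508}. Compute d first:
Half-angle: c=0.961166, s=0.275971. N=√(1·1·1·1)=1.000000
Admissible k: 0..1 (factorial args all ≥0)
  k=0: (−1)^0·1.0000/(1)·0.9612^2·0.2760^0 = +0.923840
  k=1: (−1)^1·1.0000/(1)·0.9612^0·0.2760^2 = -0.076160
d^1_{0,0}(0.5592) = +0.923840 -0.076160 = +0.847680
|D^1_{0,0}|² = |d^1_{0,0}(β)|² = (+0.847680)² = 0.718561 (the z-rotation phases have unit modulus)

P=0.7186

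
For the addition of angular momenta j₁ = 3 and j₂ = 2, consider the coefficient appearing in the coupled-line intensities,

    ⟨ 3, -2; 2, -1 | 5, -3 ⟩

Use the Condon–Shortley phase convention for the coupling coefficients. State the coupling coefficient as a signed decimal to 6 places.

+√(8/15) ≈ +0.730297

√[11·0!6!4!/11! · 1!5!1!3!2!8!] = √(276480)
  +(−1)^0/∏(0,0,5,1,1,3)! = 1/720  (running 1/720)
⟨..|..⟩ = √(276480)·(1/720) = +0.730297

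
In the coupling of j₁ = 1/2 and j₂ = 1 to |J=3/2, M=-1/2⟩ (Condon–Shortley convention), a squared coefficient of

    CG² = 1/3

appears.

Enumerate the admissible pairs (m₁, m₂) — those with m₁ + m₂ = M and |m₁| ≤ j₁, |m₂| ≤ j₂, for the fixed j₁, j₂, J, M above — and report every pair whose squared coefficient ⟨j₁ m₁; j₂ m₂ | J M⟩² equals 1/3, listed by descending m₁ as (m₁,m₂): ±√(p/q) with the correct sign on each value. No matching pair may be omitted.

(1/2,-1): +√(1/3)

Admissible pairs with m₁+m₂ = M = -1/2: (-1/2,0), (1/2,-1)
  (m₁,m₂)=(1/2,-1): CG² = 1/3, CG = +√(1/3)   ← matches the target
  (m₁,m₂)=(-1/2,0): CG² = 2/3, CG = +√(2/3)
Pairs with CG² = 1/3: (1/2,-1): +√(1/3)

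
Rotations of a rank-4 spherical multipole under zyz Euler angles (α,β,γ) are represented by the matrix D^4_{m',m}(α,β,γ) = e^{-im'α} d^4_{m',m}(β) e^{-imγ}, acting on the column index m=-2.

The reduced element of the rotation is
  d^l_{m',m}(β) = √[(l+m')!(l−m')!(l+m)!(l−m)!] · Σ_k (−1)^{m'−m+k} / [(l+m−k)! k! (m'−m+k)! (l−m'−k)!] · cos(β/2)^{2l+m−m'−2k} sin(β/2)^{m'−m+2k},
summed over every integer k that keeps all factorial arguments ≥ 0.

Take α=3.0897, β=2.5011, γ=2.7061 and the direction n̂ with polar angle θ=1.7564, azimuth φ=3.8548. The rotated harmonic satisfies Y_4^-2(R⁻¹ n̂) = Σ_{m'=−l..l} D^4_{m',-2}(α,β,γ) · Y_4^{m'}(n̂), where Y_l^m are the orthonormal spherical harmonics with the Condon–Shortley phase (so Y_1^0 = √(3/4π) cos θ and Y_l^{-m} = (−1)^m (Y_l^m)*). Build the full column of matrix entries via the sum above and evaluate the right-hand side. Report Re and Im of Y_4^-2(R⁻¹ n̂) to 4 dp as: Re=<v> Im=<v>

Need the full column D^4_{m',-2} for m'=−4..4 at α=3.0897, β=2.5011, γ=2.7061.
cos(β/2)=0.314800, sin(β/2)=0.949158
d^4_{-4,-2}: single k=2 term ⇒ +0.004639;  D = +0.002193-0.004089i
d^4_{-3,-2}: k∈[1..2] ⇒ +0.001088 -0.029674 = -0.028586;  D = +0.014798-0.024458i
d^4_{-2,-2}: k∈[0..2] ⇒ +0.000096 -0.010521 +0.119560 = +0.109135;  D = +0.061264-0.090317i
d^4_{-1,-2}: k∈[0..2] ⇒ -0.001234 +0.056079 -0.339870 = -0.285025;  D = +0.172021-0.227263i
d^4_{0,-2}: k∈[0..2] ⇒ +0.008318 -0.201644 +0.687421 = +0.494095;  D = +0.318233-0.377965i
d^4_{1,-2}: k∈[0..2] ⇒ -0.037386 +0.509805 -0.926917 = -0.454497;  D = +0.310369-0.332022i
d^4_{2,-2}: k∈[0..2] ⇒ +0.119560 -0.869526 +0.658730 = -0.091235;  D = -0.065676+0.063329i
d^4_{3,-2}: k∈[0..1] ⇒ -0.269764 +0.817464 = +0.547700;  D = -0.413454+0.359209i
d^4_{4,-2}: single k=0 term ⇒ +0.383425;  D = +0.302098-0.236117i
Y_4^{m'}(θ=1.7564,φ=3.8548) and Σ D·Y over m':
  (+0.0022-0.0041i)·(-0.3958-0.1176i)  (+0.0148-0.0245i)·(-0.1181-0.1848i)  (+0.0613-0.0903i)·(-0.0354+0.2435i)  (+0.1720-0.2273i)·(-0.1792+0.1550i)  (+0.3182-0.3780i)·(+0.2136+0.0000i)  (+0.3104-0.3320i)·(+0.1792+0.1550i)  (-0.0657+0.0633i)·(-0.0354-0.2435i)  (-0.4135+0.3592i)·(+0.1181-0.1848i)  (+0.3021-0.2361i)·(-0.3958+0.1176i)
Y_4^-2(R⁻¹ n̂) = +0.135146+0.256470i

Re=0.1351 Im=0.2565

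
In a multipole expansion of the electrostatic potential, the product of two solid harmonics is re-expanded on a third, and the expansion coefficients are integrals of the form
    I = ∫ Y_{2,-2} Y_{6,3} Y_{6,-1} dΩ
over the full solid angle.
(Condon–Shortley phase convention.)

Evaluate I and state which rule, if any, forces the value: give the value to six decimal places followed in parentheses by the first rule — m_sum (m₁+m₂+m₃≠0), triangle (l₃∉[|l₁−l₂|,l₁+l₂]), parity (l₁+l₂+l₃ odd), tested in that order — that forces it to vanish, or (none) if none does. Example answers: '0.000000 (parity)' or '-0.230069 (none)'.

m-sum 0 ✓  L=14 even ✓  4≤6≤8 ✓
Π(2lᵢ+1) = 5×13×13 = 845
triangle coeff Δ(2,6,6) = 1/90090
Σ_t [0,2]: t=0:+1/69120 t=1:−1/14400 t=2:+1/69120 = -7/172800
(3j)²=14/715 [(2 6 6; 0 0 0)], sign=-1
Σ_t [2,2]: t=2:+1/120960 = 1/120960
(3j)²=24/1001 [(2 6 6; -2 3 -1)], sign=-1
⇒ 4πI² = 48/121
I = (+1)√(48/121/(4π)) = 0.17767364
No selection rule forces the value: the integral is nonzero (none).

0.177674 (none)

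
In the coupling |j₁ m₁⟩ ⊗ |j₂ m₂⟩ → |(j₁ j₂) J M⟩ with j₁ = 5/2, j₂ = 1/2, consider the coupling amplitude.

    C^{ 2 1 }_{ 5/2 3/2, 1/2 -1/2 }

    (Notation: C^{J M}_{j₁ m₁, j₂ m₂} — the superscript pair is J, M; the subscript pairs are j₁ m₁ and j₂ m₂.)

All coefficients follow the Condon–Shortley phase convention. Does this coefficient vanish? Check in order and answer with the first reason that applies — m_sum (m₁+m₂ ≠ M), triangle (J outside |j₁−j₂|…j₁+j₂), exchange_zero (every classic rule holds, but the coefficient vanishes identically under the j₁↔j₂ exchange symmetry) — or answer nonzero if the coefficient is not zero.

nonzero

m-sum: m₁+m₂ = 3/2+(-1/2) = 1, M = 1  ✓
triangle: |j₁−j₂| = 2 ≤ J = 2 ≤ j₁+j₂ = 3  ✓
exchange: j₁≠j₂ or m₁≠m₂ — the exchange symmetry imposes no constraint here
value check: CG = +√(2/3) = +0.816497 ≠ 0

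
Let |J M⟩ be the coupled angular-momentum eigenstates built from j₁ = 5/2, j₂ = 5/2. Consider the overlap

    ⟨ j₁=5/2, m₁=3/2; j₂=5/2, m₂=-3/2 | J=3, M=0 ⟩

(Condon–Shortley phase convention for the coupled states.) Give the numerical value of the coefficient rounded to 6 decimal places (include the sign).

triangle: 2!*3!*3!/9! = 72/362880
(j±m)!: 4!*1!*1!*4!*3!*3! = 20736
prefactor² = (2J+1)*Δ*N² = 144/5
  k=0: +1/(0!*2!*1!*1!*2!*2!) = 1/8
  k=1: −1/(1!*1!*0!*0!*3!*3!) = -1/36
Σ = 7/72  ⇒  CG² = 144/5*(7/72)² = 49/180
CG = +√(49/180) = +0.521749

+0.521749  (= +√(49/180))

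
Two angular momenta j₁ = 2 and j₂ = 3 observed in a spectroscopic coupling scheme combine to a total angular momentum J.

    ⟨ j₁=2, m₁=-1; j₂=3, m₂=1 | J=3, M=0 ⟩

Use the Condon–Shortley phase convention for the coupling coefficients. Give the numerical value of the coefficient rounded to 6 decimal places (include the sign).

+√(1/30) = +0.182574

j₁+j₂−J=2  J+j₁−j₂=2  J−j₁+j₂=4  j₁+j₂+J+1=9
(j₁±m₁, j₂±m₂, J±M) = (1,3,4,2,3,3)
P² = 96/5
sum k=1..2:
  [1] −1/12 = -1/12
  [2] +1/8 = 1/8
S = 1/24
C² = P²·S² = 1/30 ; C = +0.182574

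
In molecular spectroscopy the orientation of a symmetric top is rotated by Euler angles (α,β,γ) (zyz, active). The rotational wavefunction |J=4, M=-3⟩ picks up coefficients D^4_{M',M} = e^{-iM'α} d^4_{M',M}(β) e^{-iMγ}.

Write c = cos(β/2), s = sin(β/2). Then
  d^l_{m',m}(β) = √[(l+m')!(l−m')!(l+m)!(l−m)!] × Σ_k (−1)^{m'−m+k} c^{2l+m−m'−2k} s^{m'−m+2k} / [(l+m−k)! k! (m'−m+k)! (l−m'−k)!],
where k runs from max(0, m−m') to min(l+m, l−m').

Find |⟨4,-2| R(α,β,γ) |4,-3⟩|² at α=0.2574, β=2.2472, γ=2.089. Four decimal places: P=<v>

First d^4_{-2,-3}(β=2.2472), then the phase factors e^{-i(-2)α} and e^{-i(-3)γ}:
With c≡cos(β/2)=0.432439 and s≡sin(β/2)=0.901663, N=[2·720·1·5040]^{1/2}=2693.993318
The bounds max(0,m−m')=0 and min(l+m,l−m')=1 give 2 terms
  k=0: (−1)^1·2693.9933/(720)·0.4324^7·0.9017^1 = -0.009541
  k=1: (−1)^2·2693.9933/(240)·0.4324^5·0.9017^3 = +0.124435
d^4_{-2,-3}(2.2472) = -0.009541 +0.124435 = +0.114895
|D^4_{-2,-3}|² = |d^4_{-2,-3}(β)|² = (+0.114895)² = 0.013201 (the z-rotation phases have unit modulus)

P=0.0132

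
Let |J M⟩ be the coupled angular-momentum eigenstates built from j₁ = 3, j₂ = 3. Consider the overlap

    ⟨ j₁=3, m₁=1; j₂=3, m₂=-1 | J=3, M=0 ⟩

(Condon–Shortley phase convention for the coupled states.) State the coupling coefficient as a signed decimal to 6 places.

-0.408248  (= −√(1/6))

triangle: 3!×3!×3!/10! = 216/3628800
(j±m)!: 4!×2!×2!×4!×3!×3! = 82944
prefactor² = (2J+1)×Δ×N² = 864/25
  k=0: +1/(0!×3!×2!×2!×1!×1!) = 1/24
  k=1: −1/(1!×2!×1!×1!×2!×2!) = -1/8
  k=2: +1/(2!×1!×0!×0!×3!×3!) = 1/72
Σ = -5/72  ⇒  CG² = 864/25×(-5/72)² = 1/6
CG = −√(1/6) = -0.408248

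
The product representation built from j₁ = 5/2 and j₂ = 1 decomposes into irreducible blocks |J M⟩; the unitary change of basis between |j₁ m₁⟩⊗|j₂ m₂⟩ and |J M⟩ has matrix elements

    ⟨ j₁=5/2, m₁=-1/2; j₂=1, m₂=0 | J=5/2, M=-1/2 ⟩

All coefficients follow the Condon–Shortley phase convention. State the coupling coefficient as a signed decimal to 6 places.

j₁+j₂−J=1  J+j₁−j₂=4  J−j₁+j₂=1  j₁+j₂+J+1=7
(j₁±m₁, j₂±m₂, J±M) = (2,3,1,1,2,3)
P² = 144/35
sum k=0..1:
  [0] +1/6 = 1/6
  [1] −1/4 = -1/4
S = -1/12
C² = P²·S² = 1/35 ; C = -0.169031

-0.169031  (= −√(1/35))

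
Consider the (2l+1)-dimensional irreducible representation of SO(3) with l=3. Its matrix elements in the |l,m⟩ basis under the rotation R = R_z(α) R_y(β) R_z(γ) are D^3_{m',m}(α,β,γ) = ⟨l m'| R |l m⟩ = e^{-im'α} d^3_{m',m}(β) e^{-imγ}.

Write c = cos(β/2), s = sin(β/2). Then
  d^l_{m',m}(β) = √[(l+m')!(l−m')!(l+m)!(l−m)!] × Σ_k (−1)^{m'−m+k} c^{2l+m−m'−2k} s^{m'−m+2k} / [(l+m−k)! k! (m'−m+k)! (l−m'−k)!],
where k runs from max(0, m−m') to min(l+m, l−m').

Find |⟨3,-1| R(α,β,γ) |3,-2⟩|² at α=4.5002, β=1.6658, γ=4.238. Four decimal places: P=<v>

P=0.2093

First d^3_{-1,-2}(β=1.6658), then the phase factors e^{-i(-1)α} and e^{-i(-2)γ}:
Half-angle: c=0.672733, s=0.739885. N=√(2·24·1·120)=75.894664
k∈{0,1} keeps every argument non-negative
  k=0: (−1)^1·75.8947/(24)·0.6727^5·0.7399^1 = -0.322387
  k=1: (−1)^2·75.8947/(12)·0.6727^3·0.7399^3 = +0.779922
d^3_{-1,-2}(1.6658) = -0.322387 +0.779922 = +0.457535
|D^3_{-1,-2}|² = |d^3_{-1,-2}(β)|² = (+0.457535)² = 0.209338 (the z-rotation phases have unit modulus)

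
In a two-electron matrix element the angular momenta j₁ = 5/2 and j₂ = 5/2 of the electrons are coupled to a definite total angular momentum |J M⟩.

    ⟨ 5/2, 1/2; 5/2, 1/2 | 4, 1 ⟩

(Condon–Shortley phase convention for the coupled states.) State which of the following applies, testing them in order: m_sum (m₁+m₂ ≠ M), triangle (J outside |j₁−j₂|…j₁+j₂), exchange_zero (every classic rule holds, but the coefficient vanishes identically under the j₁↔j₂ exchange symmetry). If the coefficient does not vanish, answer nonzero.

m-sum: m₁+m₂ = 1/2+1/2 = 1, M = 1  ✓
triangle: |j₁−j₂| = 0 ≤ J = 4 ≤ j₁+j₂ = 5  ✓
exchange: j₁=j₂ and m₁=m₂, and (−1)^(j₁+j₂−J) = (−1)^1 = −1 forces ⟨j₁m₁;j₂m₂|JM⟩ = −⟨j₂m₂;j₁m₁|JM⟩ = −⟨j₁m₁;j₂m₂|JM⟩ ⇒ the coefficient vanishes identically
Racah sum check: Σ_k collapses to 0 ⇒ CG = 0

exchange_zero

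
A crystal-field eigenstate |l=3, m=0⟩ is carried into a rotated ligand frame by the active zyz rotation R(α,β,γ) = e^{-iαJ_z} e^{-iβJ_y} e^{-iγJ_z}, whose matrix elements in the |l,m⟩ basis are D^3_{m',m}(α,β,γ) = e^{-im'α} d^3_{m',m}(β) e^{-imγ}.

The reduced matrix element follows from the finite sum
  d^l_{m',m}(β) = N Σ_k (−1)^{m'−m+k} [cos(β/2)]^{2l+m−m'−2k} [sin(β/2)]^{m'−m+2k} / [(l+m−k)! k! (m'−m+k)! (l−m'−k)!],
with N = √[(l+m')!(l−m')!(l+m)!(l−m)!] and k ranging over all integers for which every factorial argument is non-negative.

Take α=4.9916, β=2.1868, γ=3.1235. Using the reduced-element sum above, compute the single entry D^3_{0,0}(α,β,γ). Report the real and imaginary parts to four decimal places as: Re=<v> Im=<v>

Re=0.3845 Im=0.0000

Split into d^3_{0,0}(β=2.1868) × two z-phases.
Half-angle: c=0.459468, s=0.888194. N=√(6·6·6·6)=36.000000
k∈{0,1,2,3} keeps every argument non-negative
  k=0: (−1)^0·36.0000/(36)·0.4595^6·0.8882^0 = +0.009409
  k=1: (−1)^1·36.0000/(4)·0.4595^4·0.8882^2 = -0.316432
  k=2: (−1)^2·36.0000/(4)·0.4595^2·0.8882^4 = +1.182456
  k=3: (−1)^3·36.0000/(36)·0.4595^0·0.8882^6 = -0.490962
d^3_{0,0}(2.1868) = +0.009409 -0.316432 +1.182456 -0.490962 = +0.384472
Attach z-rotation phases: D = e^{-i(0)(4.9916)}·(+0.384472)·e^{-i(0)(3.1235)} = +0.384472+0.000000i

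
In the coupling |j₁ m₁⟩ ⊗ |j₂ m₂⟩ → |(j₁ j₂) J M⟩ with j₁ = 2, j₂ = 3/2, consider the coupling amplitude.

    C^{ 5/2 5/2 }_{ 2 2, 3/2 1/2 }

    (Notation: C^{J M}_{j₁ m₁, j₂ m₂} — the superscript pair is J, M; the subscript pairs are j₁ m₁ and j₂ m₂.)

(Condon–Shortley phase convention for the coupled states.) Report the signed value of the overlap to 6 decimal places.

+√(4/7) ≈ +0.755929

√[6·1!3!2!/7! · 4!0!2!1!5!0!] = √(576/7)
  +(−1)^0/∏(0,1,0,2,3,0)! = 1/12  (running 1/12)
⟨..|..⟩ = √(576/7)·(1/12) = +0.755929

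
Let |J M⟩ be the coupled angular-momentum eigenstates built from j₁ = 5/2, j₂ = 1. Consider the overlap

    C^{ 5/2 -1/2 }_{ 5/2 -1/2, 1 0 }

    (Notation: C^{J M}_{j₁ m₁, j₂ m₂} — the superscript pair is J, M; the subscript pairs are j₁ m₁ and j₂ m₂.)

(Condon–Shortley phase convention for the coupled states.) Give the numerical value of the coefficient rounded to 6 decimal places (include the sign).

-0.169031  (= −√(1/35))

j₁+j₂−J=1  J+j₁−j₂=4  J−j₁+j₂=1  j₁+j₂+J+1=7
(j₁±m₁, j₂±m₂, J±M) = (2,3,1,1,2,3)
P² = 144/35
sum k=0..1:
  [0] +1/6 = 1/6
  [1] −1/4 = -1/4
S = -1/12
C² = P²·S² = 1/35 ; C = -0.169031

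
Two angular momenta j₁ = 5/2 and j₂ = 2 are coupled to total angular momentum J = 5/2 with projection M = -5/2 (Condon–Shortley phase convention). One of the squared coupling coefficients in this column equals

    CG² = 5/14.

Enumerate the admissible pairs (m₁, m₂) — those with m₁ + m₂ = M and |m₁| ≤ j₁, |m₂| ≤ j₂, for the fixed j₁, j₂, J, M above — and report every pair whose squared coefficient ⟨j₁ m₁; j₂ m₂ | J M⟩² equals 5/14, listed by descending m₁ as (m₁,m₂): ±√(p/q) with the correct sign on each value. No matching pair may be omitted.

(-5/2,0): +√(5/14)

Admissible pairs with m₁+m₂ = M = -5/2: (-5/2,0), (-3/2,-1), (-1/2,-2)
  (m₁,m₂)=(-1/2,-2): CG² = 3/14, CG = +√(3/14)
  (m₁,m₂)=(-3/2,-1): CG² = 3/7, CG = −√(3/7)
  (m₁,m₂)=(-5/2,0): CG² = 5/14, CG = +√(5/14)   ← matches the target
Pairs with CG² = 5/14: (-5/2,0): +√(5/14)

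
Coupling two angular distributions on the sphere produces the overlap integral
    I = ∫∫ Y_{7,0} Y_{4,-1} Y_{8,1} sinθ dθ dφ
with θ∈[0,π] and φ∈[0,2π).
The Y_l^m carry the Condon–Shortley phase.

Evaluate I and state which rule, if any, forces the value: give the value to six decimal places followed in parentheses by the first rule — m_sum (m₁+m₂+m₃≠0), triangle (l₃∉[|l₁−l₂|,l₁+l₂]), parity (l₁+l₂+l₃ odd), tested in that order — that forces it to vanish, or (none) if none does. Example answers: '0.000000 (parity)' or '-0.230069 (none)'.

L=19 odd ⇒ parity kills the (l;000) factor ⇒ I = 0

0.000000 (parity)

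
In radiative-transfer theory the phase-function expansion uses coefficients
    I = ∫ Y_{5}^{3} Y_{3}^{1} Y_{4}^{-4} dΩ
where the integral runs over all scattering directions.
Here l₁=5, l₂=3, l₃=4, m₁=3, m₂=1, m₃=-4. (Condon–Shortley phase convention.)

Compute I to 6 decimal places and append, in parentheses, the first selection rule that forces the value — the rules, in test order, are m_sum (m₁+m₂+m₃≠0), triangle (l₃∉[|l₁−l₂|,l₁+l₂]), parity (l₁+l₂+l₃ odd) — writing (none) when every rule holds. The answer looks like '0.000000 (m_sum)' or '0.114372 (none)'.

0.169606 (none)

m-sum 0 ✓  L=12 even ✓  2≤4≤8 ✓
Π(2lᵢ+1) = 11×7×9 = 693
triangle coeff Δ(5,3,4) = 1/180180
Σ_t [1,3]: t=1:−1/576 t=2:+1/144 t=3:−1/576 = 1/288
(3j)²=20/1001 [(5 3 4; 0 0 0)], sign=+1
Σ_t [2,2]: t=2:+1/5760 = 1/5760
(3j)²=56/2145 [(5 3 4; 3 1 -4)], sign=+1
⇒ 4πI² = 672/1859
I = (+1)√(672/1859/(4π)) = 0.16960553
No selection rule forces the value: the integral is nonzero (none).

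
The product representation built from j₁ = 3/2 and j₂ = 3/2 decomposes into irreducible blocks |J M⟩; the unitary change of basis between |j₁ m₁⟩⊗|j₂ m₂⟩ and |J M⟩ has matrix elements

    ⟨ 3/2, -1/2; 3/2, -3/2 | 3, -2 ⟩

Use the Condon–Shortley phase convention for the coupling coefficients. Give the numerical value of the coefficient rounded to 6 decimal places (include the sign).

√[7·0!3!3!/7! · 1!2!0!3!1!5!] = √(72)
  +(−1)^0/∏(0,0,2,0,1,3)! = 1/12  (running 1/12)
⟨..|..⟩ = √(72)·(1/12) = +0.707107

+√(1/2) = +0.707107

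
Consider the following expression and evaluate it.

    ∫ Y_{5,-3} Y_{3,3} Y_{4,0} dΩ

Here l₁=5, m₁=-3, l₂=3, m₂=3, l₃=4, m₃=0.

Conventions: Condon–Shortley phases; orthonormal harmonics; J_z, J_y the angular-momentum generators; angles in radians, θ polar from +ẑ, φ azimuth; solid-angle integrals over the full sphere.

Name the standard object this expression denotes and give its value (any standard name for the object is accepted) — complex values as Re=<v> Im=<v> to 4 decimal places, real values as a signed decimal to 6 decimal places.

Gaunt coefficient, +0.196280

This is a Gaunt coefficient — the integral of a triple product of spherical harmonics over the sphere.
Checks pass: Σm=0; 12 even; l₃=4∈[2,8].
(2·5+1)(2·3+1)(2·4+1) = 693
Δ: 4! 6! 2! / 13! → 1/180180
sum: t=1:−1/576 t=2:+1/144 t=3:−1/576 = 1/288
3j²(5 3 4; 0 0 0) = Δ·Π!·Σ² = 20/1001  (sign +1)
sum: t=4:+1/2304 = 1/2304
3j²(5 3 4; -3 3 0) = Δ·Π!·Σ² = 5/143  (sign +1)
combine: 4πI² = 693·20/1001·5/143 = 900/1859
take √, sign +1: I = 0.19628026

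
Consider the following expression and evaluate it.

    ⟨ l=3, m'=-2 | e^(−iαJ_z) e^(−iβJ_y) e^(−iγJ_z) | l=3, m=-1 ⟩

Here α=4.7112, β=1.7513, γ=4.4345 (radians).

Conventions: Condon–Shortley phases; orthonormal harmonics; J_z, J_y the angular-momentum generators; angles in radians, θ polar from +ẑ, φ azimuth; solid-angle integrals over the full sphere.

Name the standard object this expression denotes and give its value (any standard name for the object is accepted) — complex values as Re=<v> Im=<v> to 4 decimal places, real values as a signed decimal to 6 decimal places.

This is a Wigner D-matrix element — the rotation-matrix element ⟨l m'| R(α,β,γ) |l m⟩ in the angular-momentum basis.
First d^3_{-2,-1}(β=1.7513), then the phase factors e^{-i(-2)α} and e^{-i(-1)γ}:
c=cos(1.751300/2)=0.640498, s=sin(1.751300/2)=0.767960; N=√[1·120·2·24]=75.894664
The bounds max(0,m−m')=1 and min(l+m,l−m')=2 give 2 terms
  k=1: (−1)^0·75.8947/(24)·0.6405^5·0.7680^1 = +0.261774
  k=2: (−1)^1·75.8947/(12)·0.6405^3·0.7680^3 = -0.752660
d^3_{-2,-1}(1.7513) = +0.261774 -0.752660 = -0.490886
D = (-0.999997+0.002378i)·(-0.490886)·(-0.274326-0.961637i) = -0.135785-0.471732i

Wigner D-matrix element, Re=-0.1358 Im=-0.4717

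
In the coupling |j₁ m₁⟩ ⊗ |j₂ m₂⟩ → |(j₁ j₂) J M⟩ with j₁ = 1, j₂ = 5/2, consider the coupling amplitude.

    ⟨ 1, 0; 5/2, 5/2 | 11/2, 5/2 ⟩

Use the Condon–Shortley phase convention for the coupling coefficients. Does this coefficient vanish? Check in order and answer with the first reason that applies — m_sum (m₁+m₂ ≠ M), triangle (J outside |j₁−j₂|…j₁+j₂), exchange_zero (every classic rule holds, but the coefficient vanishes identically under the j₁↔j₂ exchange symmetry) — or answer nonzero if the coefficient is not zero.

triangle

m-sum: m₁+m₂ = 0+5/2 = 5/2, M = 5/2  ✓
triangle: need |j₁−j₂| ≤ J ≤ j₁+j₂, i.e. J ∈ [3/2, 7/2]; J = 11/2 is outside ✗ ⇒ coefficient is 0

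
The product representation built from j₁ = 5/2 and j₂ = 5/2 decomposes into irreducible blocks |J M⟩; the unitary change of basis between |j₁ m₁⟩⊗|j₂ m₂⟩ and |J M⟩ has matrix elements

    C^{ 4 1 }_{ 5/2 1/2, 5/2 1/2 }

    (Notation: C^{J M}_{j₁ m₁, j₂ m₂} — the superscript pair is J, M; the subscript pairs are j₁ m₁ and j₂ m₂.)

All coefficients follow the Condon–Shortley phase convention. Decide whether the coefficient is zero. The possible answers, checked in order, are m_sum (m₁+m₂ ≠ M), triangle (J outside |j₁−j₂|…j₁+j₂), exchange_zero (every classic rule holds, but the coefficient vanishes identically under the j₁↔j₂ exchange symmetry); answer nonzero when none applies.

m-sum: m₁+m₂ = 1/2+1/2 = 1, M = 1  ✓
triangle: |j₁−j₂| = 0 ≤ J = 4 ≤ j₁+j₂ = 5  ✓
exchange: j₁=j₂ and m₁=m₂, and (−1)^(j₁+j₂−J) = (−1)^1 = −1 forces ⟨j₁m₁;j₂m₂|JM⟩ = −⟨j₂m₂;j₁m₁|JM⟩ = −⟨j₁m₁;j₂m₂|JM⟩ ⇒ the coefficient vanishes identically
Racah sum check: Σ_k collapses to 0 ⇒ CG = 0

exchange_zero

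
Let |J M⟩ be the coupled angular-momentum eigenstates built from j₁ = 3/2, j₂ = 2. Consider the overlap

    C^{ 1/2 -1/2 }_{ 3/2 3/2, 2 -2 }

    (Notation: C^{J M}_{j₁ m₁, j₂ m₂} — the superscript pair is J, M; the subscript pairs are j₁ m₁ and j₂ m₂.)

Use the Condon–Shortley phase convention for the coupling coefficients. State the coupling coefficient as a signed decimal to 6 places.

triangle: 3!·0!·1!/5! = 6/120
(j±m)!: 3!·0!·0!·4!·0!·1! = 144
prefactor² = (2J+1)·Δ·N² = 72/5
  k=0: +1/(0!·3!·0!·0!·0!·1!) = 1/6
Σ = 1/6  ⇒  CG² = 72/5·(1/6)² = 2/5
CG = +√(2/5) = +0.632456

+0.632456  (= +√(2/5))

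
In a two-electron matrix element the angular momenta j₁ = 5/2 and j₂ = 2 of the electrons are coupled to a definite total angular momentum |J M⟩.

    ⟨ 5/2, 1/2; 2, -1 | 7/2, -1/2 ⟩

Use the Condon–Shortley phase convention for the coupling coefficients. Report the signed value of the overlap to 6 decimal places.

+√(14/45) ≈ +0.557773

√[8·1!4!3!/9! · 3!2!1!3!3!4!] = √(1152/35)
  +(−1)^0/∏(0,1,2,1,2,2)! = 1/8  (running 1/8)
  +(−1)^1/∏(1,0,1,0,3,3)! = -1/36  (running 7/72)
⟨..|..⟩ = √(1152/35)·(7/72) = +0.557773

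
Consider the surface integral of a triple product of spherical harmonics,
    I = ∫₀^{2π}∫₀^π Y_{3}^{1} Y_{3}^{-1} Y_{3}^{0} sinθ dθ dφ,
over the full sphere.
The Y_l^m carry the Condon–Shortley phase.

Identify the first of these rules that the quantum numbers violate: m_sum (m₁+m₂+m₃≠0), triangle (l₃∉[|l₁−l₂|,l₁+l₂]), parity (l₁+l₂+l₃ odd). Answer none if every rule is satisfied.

parity

azimuthal sum: 1 − 1 + 0 = 0  ✓
0 ≤ 3 ≤ 6 (triangle on l)  ✓
L = 3 + 3 + 3 = 9 (odd)  ✗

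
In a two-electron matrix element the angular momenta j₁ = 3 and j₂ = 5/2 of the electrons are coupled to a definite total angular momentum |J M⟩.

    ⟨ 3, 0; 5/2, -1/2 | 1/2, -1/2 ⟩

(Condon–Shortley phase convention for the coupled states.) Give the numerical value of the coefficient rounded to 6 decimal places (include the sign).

+0.377964

j₁+j₂−J=5  J+j₁−j₂=1  J−j₁+j₂=0  j₁+j₂+J+1=7
(j₁±m₁, j₂±m₂, J±M) = (3,3,2,3,0,1)
P² = 144/7
sum k=2..2:
  [2] +1/12 = 1/12
S = 1/12
C² = P²·S² = 1/7 ; C = +0.377964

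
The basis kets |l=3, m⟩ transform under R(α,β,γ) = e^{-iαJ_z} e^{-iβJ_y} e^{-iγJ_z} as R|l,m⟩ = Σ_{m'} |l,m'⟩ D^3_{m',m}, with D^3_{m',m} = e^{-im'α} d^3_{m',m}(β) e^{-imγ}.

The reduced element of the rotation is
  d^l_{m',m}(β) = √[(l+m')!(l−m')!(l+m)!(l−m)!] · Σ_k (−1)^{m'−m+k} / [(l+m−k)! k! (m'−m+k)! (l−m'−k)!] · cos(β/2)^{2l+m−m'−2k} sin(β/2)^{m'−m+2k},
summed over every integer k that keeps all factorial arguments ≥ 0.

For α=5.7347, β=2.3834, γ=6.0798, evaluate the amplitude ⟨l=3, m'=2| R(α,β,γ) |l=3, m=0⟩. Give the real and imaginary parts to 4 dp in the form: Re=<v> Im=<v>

First d^3_{2,0}(β=2.3834), then the phase factors e^{-i(2)α} and e^{-i(0)γ}:
With c≡cos(β/2)=0.370081 and s≡sin(β/2)=0.928999, N=[120·1·6·6]^{1/2}=65.726707
The bounds max(0,m−m')=0 and min(l+m,l−m')=1 give 2 terms
  k=0: (−1)^2·65.7267/(12)·0.3701^4·0.9290^2 = +0.088671
  k=1: (−1)^3·65.7267/(12)·0.3701^2·0.9290^4 = -0.558748
d^3_{2,0}(2.3834) = +0.088671 -0.558748 = -0.470078
Attach z-rotation phases: D = e^{-i(2)(5.7347)}·(-0.470078)·e^{-i(0)(6.0798)} = -0.214494-0.418289i

Re=-0.2145 Im=-0.4183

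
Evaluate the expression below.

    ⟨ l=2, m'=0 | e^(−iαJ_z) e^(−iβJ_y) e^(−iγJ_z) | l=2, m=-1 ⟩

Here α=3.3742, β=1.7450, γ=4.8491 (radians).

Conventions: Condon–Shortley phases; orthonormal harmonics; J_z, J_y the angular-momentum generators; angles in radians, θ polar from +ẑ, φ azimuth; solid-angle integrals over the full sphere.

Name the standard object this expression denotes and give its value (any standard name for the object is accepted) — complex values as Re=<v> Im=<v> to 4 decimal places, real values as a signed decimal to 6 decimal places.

Wigner D-matrix element, Re=0.0285 Im=-0.2071

This is a Wigner D-matrix element — the rotation-matrix element ⟨l m'| R(α,β,γ) |l m⟩ in the angular-momentum basis.
First d^2_{0,-1}(β=1.7450), then the phase factors e^{-i(0)α} and e^{-i(-1)γ}:
Half-angle: c=0.642914, s=0.765939. N=√(2·2·1·6)=4.898979
The bounds max(0,m−m')=0 and min(l+m,l−m')=1 give 2 terms
  k=0: (−1)^1·4.8990/(2)·0.6429^3·0.7659^1 = -0.498572
  k=1: (−1)^2·4.8990/(2)·0.6429^1·0.7659^3 = +0.707636
d^2_{0,-1}(1.7450) = -0.498572 +0.707636 = +0.209065
Phases: e^{-i·(0)·3.3742}=+1.000000+0.000000i, e^{-i·(-1)·4.8491}=+0.136286-0.990670i ⇒ D=+0.028493-0.207114i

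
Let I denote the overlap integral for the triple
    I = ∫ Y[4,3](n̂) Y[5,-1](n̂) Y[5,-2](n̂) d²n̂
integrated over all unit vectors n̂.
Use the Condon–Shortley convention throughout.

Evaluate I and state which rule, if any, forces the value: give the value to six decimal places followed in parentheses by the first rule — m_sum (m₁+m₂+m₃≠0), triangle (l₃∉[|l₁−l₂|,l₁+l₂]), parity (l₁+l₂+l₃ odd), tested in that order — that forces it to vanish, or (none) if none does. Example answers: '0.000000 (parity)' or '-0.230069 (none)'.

-0.048522 (none)

m-sum 0 ✓  L=14 even ✓  1≤5≤9 ✓
Π(2lᵢ+1) = 9×11×11 = 1089
triangle coeff Δ(4,5,5) = 1/3153150
Σ_t [0,4]: t=0:+1/69120 t=1:−1/1728 t=2:+1/576 t=3:−1/1728 t=4:+1/69120 = 7/11520
(3j)²=2/143 [(4 5 5; 0 0 0)], sign=-1
Σ_t [0,1]: t=0:+1/6912 t=1:−1/5184 = -1/20736
(3j)²=5/2574 [(4 5 5; 3 -1 -2)], sign=+1
⇒ 4πI² = 5/169
I = (-1)√(5/169/(4π)) = -0.04852178
No selection rule forces the value: the integral is nonzero (none).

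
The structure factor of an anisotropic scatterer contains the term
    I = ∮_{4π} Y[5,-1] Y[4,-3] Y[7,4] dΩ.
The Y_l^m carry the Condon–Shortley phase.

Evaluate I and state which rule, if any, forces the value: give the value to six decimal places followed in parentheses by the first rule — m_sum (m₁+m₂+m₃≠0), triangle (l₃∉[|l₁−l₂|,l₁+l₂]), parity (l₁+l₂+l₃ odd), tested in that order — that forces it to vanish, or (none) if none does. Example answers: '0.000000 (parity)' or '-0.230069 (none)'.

Checks pass: Σm=0; 16 even; l₃=7∈[1,9].
(2·5+1)(2·4+1)(2·7+1) = 1485
Δ: 2! 8! 6! / 17! → 1/6126120
sum: t=0:+1/69120 t=1:−1/20736 t=2:+1/69120 = -1/51840
3j²(5 4 7; 0 0 0) = Δ·Π!·Σ² = 280/21879  (sign +1)
sum: t=0:+1/345600 t=1:−1/518400 = 1/1036800
3j²(5 4 7; -1 -3 4) = Δ·Π!·Σ² = 7/2210  (sign -1)
combine: 4πI² = 1485·280/21879·7/2210 = 2940/48841
take √, sign -1: I = -0.06921121
No selection rule forces the value: the integral is nonzero (none).

-0.069211 (none)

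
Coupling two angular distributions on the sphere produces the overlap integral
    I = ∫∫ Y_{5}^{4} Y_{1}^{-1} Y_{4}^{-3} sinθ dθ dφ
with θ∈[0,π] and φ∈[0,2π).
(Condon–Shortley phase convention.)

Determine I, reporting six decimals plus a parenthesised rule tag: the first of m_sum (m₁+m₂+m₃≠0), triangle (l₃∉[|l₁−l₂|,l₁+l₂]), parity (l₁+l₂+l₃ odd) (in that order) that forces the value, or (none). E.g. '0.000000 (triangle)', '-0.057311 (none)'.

0.294638 (none)

Checks pass: Σm=0; 10 even; l₃=4∈[4,6].
(2·5+1)(2·1+1)(2·4+1) = 297
Δ: 2! 8! 0! / 11! → 1/495
sum: t=1:−1/576 = -1/576
3j²(5 1 4; 0 0 0) = Δ·Π!·Σ² = 5/99  (sign -1)
sum: t=0:+1/10080 = 1/10080
3j²(5 1 4; 4 -1 -3) = Δ·Π!·Σ² = 4/55  (sign -1)
combine: 4πI² = 297·5/99·4/55 = 12/11
take √, sign +1: I = 0.29463840
No selection rule forces the value: the integral is nonzero (none).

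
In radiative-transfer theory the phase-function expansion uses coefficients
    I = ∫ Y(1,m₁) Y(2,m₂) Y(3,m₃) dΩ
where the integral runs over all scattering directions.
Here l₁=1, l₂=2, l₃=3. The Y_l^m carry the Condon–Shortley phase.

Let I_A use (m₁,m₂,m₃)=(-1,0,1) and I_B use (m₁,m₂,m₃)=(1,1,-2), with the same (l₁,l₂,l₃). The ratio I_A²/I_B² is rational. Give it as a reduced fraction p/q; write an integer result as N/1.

Shared (l₁,l₂,l₃)=(1,2,3): N and (l;000)² cancel in I_A²/I_B².
A: Δ = 0!·2!·4!/7! = 1/105; Racah Σ t=0..0: t=0:+1/8 = 1/8; ⇒ 3j(1 2 3; -1 0 1)² = 2/35, sgn +1
B: Δ = 0!·2!·4!/7! = 1/105; Racah Σ t=0..0: t=0:+1/12 = 1/12; ⇒ 3j(1 2 3; 1 1 -2)² = 2/21, sgn -1
I_A²/I_B² = (2/35)/(2/21) = 3/5

3/5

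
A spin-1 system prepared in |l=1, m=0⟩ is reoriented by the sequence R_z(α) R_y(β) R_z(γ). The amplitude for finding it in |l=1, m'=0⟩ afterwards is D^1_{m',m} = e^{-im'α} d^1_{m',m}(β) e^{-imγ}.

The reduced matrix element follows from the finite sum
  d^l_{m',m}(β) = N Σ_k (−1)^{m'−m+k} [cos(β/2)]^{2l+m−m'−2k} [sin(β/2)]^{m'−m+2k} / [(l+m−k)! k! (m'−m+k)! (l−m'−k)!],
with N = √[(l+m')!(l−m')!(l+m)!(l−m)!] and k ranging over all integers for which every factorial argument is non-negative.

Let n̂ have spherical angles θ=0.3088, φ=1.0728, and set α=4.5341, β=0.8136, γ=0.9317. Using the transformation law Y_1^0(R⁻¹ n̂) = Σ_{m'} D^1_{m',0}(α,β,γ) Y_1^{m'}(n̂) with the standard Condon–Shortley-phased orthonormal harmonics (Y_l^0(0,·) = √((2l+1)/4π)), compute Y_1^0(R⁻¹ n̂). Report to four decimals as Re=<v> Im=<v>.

Need the full column D^1_{m',0} for m'=−1..1 at α=4.5341, β=0.8136, γ=0.9317.
cos(β/2)=0.918392, sin(β/2)=0.395673
d^1_{-1,0}: single k=1 term ⇒ +0.513900;  D = -0.091138-0.505754i
d^1_{0,0}: k∈[0..1] ⇒ +0.843443 -0.156557 = +0.686887;  D = +0.686887+0.000000i
d^1_{1,0}: single k=0 term ⇒ -0.513900;  D = +0.091138-0.505754i
Y_1^{m'}(θ=0.3088,φ=1.0728) and Σ D·Y over m':
  (-0.0911-0.5058i)·(+0.0502-0.0922i)  (+0.6869+0.0000i)·(+0.4655+0.0000i)  (+0.0911-0.5058i)·(-0.0502-0.0922i)
Y_1^0(R⁻¹ n̂) = +0.217288+0.000000i

Re=0.2173 Im=0.0000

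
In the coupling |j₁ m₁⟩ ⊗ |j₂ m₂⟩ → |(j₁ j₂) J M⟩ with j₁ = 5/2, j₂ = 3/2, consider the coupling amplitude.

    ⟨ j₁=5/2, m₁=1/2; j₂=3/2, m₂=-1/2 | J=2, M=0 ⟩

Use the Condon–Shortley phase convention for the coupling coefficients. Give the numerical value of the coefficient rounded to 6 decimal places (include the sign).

√[5·2!3!1!/7! · 3!2!1!2!2!2!] = √(8/7)
  +(−1)^0/∏(0,2,2,1,1,0)! = 1/4  (running 1/4)
  +(−1)^1/∏(1,1,1,0,2,1)! = -1/2  (running -1/4)
⟨..|..⟩ = √(8/7)·(-1/4) = -0.267261

-0.267261  (= −√(1/14))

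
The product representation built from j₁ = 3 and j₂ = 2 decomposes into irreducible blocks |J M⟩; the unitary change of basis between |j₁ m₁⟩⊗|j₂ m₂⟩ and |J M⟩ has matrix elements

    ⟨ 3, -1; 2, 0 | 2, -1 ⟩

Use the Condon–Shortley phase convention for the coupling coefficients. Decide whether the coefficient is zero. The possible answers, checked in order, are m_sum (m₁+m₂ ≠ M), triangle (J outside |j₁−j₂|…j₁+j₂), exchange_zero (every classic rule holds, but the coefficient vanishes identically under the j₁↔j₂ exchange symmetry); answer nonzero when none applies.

nonzero

m-sum: m₁+m₂ = -1+0 = -1, M = -1  ✓
triangle: |j₁−j₂| = 1 ≤ J = 2 ≤ j₁+j₂ = 5  ✓
exchange: j₁≠j₂ or m₁≠m₂ — the exchange symmetry imposes no constraint here
value check: CG = +√(1/7) = +0.377964 ≠ 0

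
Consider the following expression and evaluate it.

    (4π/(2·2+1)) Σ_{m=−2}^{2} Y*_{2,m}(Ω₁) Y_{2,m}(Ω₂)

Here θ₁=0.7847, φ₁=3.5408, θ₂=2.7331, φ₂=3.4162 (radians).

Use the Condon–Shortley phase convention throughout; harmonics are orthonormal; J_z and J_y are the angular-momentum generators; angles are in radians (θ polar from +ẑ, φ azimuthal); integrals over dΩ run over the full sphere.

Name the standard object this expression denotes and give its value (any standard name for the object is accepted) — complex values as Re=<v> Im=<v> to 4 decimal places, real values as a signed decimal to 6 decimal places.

Legendre polynomial (addition theorem), -0.293683

This sum is the spherical-harmonic addition theorem: it equals the Legendre polynomial P_l(cos γ) of the angle γ between the two directions.
Summing Y*_{l m}(θ₁,φ₁)·Y_{l m}(θ₂,φ₂) over m ∈ [−2, 2]; prefactor 4π/(2·2+1) = 2.513274:
  m=-2: Y*=0.13459 + 0.13814j  Y=0.05199 - 0.03182j  product 0.01139 + 0.00290j
  m=-1: Y*=-0.35590 - 0.15014j  Y=0.27107 - 0.07637j  product -0.10794 - 0.01352j
  m=+0: Y*=0.15836 + 0.00000j  Y=0.48149 + 0.00000j  product 0.07625 + 0.00000j
  m=+1: Y*=0.35590 - 0.15014j  Y=-0.27107 - 0.07637j  product -0.10794 + 0.01352j
  m=+2: Y*=0.13459 - 0.13814j  Y=0.05199 + 0.03182j  product 0.01139 - 0.00290j
Σ over m = -0.11685 + 0.00000j; ×(4π/5) → -0.29368 + 0.00000j. Real part: -0.293683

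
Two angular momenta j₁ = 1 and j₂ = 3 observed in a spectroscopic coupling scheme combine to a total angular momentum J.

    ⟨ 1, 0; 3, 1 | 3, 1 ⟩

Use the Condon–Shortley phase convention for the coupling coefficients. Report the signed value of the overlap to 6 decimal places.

triangle: 1!·1!·5!/8! = 120/40320
(j±m)!: 1!·1!·4!·2!·4!·2! = 2304
prefactor² = (2J+1)·Δ·N² = 48
  k=0: +1/(0!·1!·1!·4!·0!·1!) = 1/24
  k=1: −1/(1!·0!·0!·3!·1!·2!) = -1/12
Σ = -1/24  ⇒  CG² = 48·(-1/24)² = 1/12
CG = −√(1/12) = -0.288675

-0.288675  (= −√(1/12))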